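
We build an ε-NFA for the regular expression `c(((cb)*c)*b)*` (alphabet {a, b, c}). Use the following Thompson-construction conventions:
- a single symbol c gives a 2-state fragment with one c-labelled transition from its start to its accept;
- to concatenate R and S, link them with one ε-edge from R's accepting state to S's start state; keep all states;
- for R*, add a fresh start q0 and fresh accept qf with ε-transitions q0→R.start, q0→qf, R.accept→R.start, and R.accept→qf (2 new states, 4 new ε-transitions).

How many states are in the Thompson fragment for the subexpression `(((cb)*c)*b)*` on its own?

Fragment for `(((cb)*c)*b)*`:
Each of the 4 symbol leaves contributes a 2-state fragment.
  cb = 4 states
  (cb)* = 6 states
  (cb)*c = 8 states
  ((cb)*c)* = 10 states
  ((cb)*c)*b = 12 states
  (((cb)*c)*b)* = 14 states

14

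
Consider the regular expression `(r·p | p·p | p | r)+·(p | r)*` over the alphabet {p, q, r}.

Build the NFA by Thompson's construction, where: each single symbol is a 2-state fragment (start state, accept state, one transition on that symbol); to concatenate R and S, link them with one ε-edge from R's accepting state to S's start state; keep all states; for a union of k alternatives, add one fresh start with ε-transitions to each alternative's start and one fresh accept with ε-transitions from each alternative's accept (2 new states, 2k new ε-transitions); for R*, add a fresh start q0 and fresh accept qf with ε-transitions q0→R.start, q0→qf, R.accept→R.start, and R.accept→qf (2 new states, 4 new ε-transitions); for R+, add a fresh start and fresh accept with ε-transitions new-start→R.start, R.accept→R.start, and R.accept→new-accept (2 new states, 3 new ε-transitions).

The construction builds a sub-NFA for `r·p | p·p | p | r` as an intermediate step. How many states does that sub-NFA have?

Fragment for `r·p | p·p | p | r`:
Each of the 6 symbol leaves contributes a 2-state fragment.
  r·p → 4 states
  p·p → 4 states
  r·p | p·p | p | r → 14 states

14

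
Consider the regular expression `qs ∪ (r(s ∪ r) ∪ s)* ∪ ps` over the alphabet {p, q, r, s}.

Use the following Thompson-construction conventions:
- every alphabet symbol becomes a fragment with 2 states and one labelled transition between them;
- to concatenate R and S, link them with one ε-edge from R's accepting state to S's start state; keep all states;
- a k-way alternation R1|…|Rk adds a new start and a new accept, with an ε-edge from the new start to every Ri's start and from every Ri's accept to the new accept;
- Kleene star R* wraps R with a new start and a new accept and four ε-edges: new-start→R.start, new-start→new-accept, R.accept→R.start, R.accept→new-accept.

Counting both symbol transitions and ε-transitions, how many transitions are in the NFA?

By structural recursion:
Each of the 8 symbol leaves contributes 1 transition (1 symbol, 0 ε).
  qs → 3 transitions (2 symbol, 1 ε)
  s ∪ r → 6 transitions (2 symbol, 4 ε)
  r(s ∪ r) → 8 transitions (3 symbol, 5 ε)
  r(s ∪ r) ∪ s → 13 transitions (4 symbol, 9 ε)
  (r(s ∪ r) ∪ s)* → 17 transitions (4 symbol, 13 ε)
  ps → 3 transitions (2 symbol, 1 ε)
  qs ∪ (r(s ∪ r) ∪ s)* ∪ ps → 29 transitions (8 symbol, 21 ε)

29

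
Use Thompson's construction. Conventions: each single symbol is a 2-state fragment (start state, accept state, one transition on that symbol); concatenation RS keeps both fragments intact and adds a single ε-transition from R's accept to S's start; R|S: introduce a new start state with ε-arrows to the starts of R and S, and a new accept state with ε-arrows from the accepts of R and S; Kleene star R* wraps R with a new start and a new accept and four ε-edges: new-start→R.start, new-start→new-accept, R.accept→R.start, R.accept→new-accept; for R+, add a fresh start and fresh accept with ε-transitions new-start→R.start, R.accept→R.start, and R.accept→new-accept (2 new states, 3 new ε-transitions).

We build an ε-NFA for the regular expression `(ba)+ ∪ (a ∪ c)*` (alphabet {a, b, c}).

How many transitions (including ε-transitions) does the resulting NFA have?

20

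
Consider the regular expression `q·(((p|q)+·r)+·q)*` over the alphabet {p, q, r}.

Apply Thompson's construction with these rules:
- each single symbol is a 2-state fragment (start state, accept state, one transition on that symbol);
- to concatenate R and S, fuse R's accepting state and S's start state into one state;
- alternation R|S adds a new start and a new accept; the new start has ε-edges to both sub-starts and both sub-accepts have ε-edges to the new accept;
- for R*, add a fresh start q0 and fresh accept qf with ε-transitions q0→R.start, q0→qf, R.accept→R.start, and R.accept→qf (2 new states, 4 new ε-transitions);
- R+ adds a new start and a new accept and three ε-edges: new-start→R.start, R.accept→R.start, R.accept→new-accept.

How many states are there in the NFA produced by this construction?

15

Bottom-up over the parse tree:
Each of the 5 symbol leaves contributes a 2-state fragment.
  p|q = 6 states
  (p|q)+ = 8 states
  (p|q)+·r = 9 states
  ((p|q)+·r)+ = 11 states
  ((p|q)+·r)+·q = 12 states
  (((p|q)+·r)+·q)* = 14 states
  q·(((p|q)+·r)+·q)* = 15 states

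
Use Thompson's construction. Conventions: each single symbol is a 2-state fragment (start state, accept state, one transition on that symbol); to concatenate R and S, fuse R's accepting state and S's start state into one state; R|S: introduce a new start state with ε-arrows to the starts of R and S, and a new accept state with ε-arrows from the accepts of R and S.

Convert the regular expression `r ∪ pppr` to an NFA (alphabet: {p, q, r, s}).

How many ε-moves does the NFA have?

Building bottom-up:
Each of the 5 symbol leaves contributes 0 ε-transitions.
  pppr → 0 ε-transitions
  r ∪ pppr → 4 ε-transitions

4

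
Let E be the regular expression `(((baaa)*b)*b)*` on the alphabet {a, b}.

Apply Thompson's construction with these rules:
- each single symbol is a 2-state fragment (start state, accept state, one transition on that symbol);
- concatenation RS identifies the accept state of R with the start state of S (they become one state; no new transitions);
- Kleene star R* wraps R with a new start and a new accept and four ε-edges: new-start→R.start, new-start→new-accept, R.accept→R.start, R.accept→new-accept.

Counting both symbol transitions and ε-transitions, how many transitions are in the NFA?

Recursing over subexpressions:
Each of the 6 symbol leaves contributes 1 transition (1 symbol, 0 ε).
  baaa → 4 transitions (4 symbol, 0 ε)
  (baaa)* → 8 transitions (4 symbol, 4 ε)
  (baaa)*b → 9 transitions (5 symbol, 4 ε)
  ((baaa)*b)* → 13 transitions (5 symbol, 8 ε)
  ((baaa)*b)*b → 14 transitions (6 symbol, 8 ε)
  (((baaa)*b)*b)* → 18 transitions (6 symbol, 12 ε)

18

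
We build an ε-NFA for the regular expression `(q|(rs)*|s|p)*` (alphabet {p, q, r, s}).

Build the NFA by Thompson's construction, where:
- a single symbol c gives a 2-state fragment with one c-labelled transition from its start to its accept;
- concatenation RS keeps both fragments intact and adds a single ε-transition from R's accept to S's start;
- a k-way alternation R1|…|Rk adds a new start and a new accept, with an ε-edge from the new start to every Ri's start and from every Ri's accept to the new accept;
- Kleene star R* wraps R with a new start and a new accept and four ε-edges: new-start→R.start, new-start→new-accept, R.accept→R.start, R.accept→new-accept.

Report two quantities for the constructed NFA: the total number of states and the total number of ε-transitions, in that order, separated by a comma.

16, 17

By structural recursion:
Each of the 5 symbol leaves contributes 2 states and 0 ε-transitions.
  rs → 4 states, 1 ε-transition
  (rs)* → 6 states, 5 ε-transitions
  q|(rs)*|s|p → 14 states, 13 ε-transitions
  (q|(rs)*|s|p)* → 16 states, 17 ε-transitions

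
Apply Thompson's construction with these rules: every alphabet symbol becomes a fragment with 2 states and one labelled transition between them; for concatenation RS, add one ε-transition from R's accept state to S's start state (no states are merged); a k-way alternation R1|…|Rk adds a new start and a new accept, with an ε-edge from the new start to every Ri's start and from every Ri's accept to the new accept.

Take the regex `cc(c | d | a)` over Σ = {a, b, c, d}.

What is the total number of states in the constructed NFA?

12

Bottom-up over the parse tree:
Each of the 5 symbol leaves contributes a 2-state fragment.
  c | d | a — 8 states
  cc(c | d | a) — 12 states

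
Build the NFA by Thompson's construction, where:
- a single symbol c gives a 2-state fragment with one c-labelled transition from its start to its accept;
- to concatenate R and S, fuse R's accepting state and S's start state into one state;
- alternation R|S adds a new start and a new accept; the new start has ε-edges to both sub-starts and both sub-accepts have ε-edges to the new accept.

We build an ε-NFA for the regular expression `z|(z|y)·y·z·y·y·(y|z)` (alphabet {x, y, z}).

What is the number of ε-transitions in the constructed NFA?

By structural recursion:
Each of the 9 symbol leaves contributes 0 ε-transitions.
  z|y = 4 ε-transitions
  y|z = 4 ε-transitions
  (z|y)·y·z·y·y·(y|z) = 8 ε-transitions
  z|(z|y)·y·z·y·y·(y|z) = 12 ε-transitions

12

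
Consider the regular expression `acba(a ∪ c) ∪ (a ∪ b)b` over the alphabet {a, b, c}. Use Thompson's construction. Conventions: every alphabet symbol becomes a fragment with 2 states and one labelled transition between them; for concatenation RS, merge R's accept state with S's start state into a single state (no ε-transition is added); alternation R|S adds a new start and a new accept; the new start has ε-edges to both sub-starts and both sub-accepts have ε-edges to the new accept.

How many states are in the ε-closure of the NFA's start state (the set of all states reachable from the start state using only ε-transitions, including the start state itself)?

5

Work bottom-up. For each fragment F, track |ε-closure(F.start)| and whether F's accept lies in that closure (i.e. whether F accepts ε). A single-symbol fragment has closure size 1 and does not accept ε.
  a ∪ c : C = 1 + 1 + 1 = 3 (the new accept is not ε-reachable since no branch accepts ε)
  acba(a ∪ c) : same as the first factor's closure: C = 1
  a ∪ b : new start ε-reaches every alternative's start; none of them accept ε, so the new accept is not reached: C = 1 + 1 + 1 = 3
  (a ∪ b)b : same as the first factor's closure: C = 3
  acba(a ∪ c) ∪ (a ∪ b)b : C = 1 + 1 + 3 = 5 (the new accept is not ε-reachable since no branch accepts ε)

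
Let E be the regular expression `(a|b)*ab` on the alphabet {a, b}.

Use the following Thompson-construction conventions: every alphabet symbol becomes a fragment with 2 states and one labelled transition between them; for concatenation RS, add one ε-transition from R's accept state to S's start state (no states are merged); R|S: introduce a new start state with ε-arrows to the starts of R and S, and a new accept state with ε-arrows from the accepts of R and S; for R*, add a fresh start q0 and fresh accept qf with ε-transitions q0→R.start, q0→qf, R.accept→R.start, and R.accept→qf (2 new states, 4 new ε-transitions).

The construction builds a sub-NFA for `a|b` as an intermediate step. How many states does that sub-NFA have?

Fragment for `a|b`:
Each of the 2 symbol leaves contributes a 2-state fragment.
  a|b : 6 states

6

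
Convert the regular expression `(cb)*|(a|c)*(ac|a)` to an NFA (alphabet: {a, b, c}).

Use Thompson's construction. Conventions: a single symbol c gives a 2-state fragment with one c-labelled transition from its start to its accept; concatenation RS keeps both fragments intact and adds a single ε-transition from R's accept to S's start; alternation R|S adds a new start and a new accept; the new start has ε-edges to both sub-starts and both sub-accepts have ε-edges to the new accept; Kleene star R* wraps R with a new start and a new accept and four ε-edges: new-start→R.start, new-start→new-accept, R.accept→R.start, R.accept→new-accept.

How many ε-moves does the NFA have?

Building bottom-up:
Each of the 7 symbol leaves contributes 0 ε-transitions.
  cb — 1 ε-transition
  (cb)* — 5 ε-transitions
  a|c — 4 ε-transitions
  (a|c)* — 8 ε-transitions
  ac — 1 ε-transition
  ac|a — 5 ε-transitions
  (a|c)*(ac|a) — 14 ε-transitions
  (cb)*|(a|c)*(ac|a) — 23 ε-transitions

23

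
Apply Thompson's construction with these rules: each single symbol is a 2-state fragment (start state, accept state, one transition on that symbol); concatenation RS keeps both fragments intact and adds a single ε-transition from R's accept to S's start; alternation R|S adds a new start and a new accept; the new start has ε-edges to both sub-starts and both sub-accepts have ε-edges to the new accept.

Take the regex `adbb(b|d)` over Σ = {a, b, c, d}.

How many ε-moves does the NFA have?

8

Recursing over subexpressions:
Each of the 6 symbol leaves contributes 0 ε-transitions.
  b|d → 4 ε-transitions
  adbb(b|d) → 8 ε-transitions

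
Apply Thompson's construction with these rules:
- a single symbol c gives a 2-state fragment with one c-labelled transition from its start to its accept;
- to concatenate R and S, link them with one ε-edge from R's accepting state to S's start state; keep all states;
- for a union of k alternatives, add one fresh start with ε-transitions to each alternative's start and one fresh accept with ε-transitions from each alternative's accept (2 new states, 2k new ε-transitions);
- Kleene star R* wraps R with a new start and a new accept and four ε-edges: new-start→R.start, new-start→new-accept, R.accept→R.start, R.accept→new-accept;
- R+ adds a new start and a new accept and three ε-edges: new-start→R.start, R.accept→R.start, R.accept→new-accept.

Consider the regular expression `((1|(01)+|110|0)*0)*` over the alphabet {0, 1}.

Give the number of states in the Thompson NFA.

Bottom-up over the parse tree:
Each of the 8 symbol leaves contributes a 2-state fragment.
  01 : 4 states
  (01)+ : 6 states
  110 : 6 states
  1|(01)+|110|0 : 18 states
  (1|(01)+|110|0)* : 20 states
  (1|(01)+|110|0)*0 : 22 states
  ((1|(01)+|110|0)*0)* : 24 states

24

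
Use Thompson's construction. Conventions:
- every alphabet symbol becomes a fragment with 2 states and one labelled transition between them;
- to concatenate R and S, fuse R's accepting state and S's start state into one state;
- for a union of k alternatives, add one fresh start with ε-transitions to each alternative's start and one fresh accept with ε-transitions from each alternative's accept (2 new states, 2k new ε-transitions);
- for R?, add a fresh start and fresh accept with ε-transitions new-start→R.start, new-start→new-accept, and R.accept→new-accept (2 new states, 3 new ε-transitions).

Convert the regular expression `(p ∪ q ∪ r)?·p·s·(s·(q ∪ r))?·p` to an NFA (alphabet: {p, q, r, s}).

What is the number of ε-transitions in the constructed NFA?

16

By structural recursion:
Each of the 9 symbol leaves contributes 0 ε-transitions.
  p ∪ q ∪ r → 6 ε-transitions
  (p ∪ q ∪ r)? → 9 ε-transitions
  q ∪ r → 4 ε-transitions
  s·(q ∪ r) → 4 ε-transitions
  (s·(q ∪ r))? → 7 ε-transitions
  (p ∪ q ∪ r)?·p·s·(s·(q ∪ r))?·p → 16 ε-transitions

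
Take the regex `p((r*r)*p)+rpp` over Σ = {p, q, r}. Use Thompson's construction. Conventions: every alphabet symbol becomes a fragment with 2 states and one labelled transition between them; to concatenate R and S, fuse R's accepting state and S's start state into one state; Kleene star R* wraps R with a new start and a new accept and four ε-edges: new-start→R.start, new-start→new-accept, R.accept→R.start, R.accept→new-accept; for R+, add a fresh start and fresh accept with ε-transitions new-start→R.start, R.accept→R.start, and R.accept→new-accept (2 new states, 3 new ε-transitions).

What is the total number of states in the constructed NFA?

By structural recursion:
Each of the 7 symbol leaves contributes a 2-state fragment.
  r* — 4 states
  r*r — 5 states
  (r*r)* — 7 states
  (r*r)*p — 8 states
  ((r*r)*p)+ — 10 states
  p((r*r)*p)+rpp — 14 states

14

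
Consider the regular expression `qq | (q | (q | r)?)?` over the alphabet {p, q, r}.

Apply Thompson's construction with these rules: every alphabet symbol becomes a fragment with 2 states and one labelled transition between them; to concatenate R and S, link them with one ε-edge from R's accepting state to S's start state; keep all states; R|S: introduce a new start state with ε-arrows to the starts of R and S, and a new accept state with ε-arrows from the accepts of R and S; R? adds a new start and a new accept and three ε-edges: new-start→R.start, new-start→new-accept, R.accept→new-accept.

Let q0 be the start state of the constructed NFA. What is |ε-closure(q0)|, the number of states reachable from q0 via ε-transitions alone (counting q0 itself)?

Let C(F) = |ε-closure(F.start)| within fragment F, and note whether F accepts ε. Symbol fragments have C = 1 and do not accept ε. Then:
  qq : same as the first factor's closure: |ε-closure| = 1
  q | r : |ε-closure| = 1 + 1 + 1 = 3 (the new accept is not ε-reachable since no branch accepts ε)
  (q | r)? : |ε-closure| = 1 (new start) + 3 (body) + 1 (new accept, via ε) = 5
  q | (q | r)? : |ε-closure| = 1 (new start) + (1 + 5) + 1 (new accept, since some branch ε-reaches its own accept) = 8
  (q | (q | r)?)? : |ε-closure| = 1 (new start) + 8 (body) + 1 (new accept, via ε) = 10
  qq | (q | (q | r)?)? : |ε-closure| = 1 (new start) + (1 + 10) + 1 (new accept, since some branch ε-reaches its own accept) = 13

13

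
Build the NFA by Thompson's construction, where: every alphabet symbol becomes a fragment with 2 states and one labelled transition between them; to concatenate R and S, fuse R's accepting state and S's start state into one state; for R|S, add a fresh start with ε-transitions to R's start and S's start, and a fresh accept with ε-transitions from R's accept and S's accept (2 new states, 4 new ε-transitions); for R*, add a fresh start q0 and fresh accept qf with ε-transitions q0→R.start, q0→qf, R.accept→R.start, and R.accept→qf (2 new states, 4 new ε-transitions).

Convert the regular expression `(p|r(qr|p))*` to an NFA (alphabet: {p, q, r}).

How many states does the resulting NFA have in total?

Per subexpression:
Each of the 5 symbol leaves contributes a 2-state fragment.
  qr — 3 states
  qr|p — 7 states
  r(qr|p) — 8 states
  p|r(qr|p) — 12 states
  (p|r(qr|p))* — 14 states

14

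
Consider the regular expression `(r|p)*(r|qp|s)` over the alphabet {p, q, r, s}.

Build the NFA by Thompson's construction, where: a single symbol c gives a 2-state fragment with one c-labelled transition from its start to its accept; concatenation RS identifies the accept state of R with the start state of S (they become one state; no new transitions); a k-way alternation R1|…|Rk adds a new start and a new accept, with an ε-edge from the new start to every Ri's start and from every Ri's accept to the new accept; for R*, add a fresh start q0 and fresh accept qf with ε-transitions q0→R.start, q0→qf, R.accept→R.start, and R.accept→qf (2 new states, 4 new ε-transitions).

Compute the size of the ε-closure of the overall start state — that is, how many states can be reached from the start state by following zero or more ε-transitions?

Compute the ε-closure size of each fragment's start state recursively; a symbol fragment's start has no outgoing ε-edge, so its closure is just itself (size 1).
  r|p — new start ε-reaches every alternative's start; none of them accept ε, so the new accept is not reached: |ε-closure| = 1 + 1 + 1 = 3
  (r|p)* — the star's fresh start ε-reaches both the body's start and the fresh accept: |ε-closure| = 2 + 3 = 5
  qp — |ε-closure| equals the left operand's closure size = 1 (its accept is not ε-reachable, so the closure stops there)
  r|qp|s — new start ε-reaches every alternative's start; none of them accept ε, so the new accept is not reached: |ε-closure| = 1 + 1 + 1 + 1 = 4
  (r|p)*(r|qp|s) — the left operand accepts ε, so the closure extends into the next operand (the shared merged state is already counted); |ε-closure| = 5 + (4−1) = 8

8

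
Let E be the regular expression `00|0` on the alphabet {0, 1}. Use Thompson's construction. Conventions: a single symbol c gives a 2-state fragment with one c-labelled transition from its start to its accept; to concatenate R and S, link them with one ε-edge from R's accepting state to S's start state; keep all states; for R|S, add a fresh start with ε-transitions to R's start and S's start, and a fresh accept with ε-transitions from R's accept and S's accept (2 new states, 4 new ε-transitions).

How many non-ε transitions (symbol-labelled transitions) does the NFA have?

3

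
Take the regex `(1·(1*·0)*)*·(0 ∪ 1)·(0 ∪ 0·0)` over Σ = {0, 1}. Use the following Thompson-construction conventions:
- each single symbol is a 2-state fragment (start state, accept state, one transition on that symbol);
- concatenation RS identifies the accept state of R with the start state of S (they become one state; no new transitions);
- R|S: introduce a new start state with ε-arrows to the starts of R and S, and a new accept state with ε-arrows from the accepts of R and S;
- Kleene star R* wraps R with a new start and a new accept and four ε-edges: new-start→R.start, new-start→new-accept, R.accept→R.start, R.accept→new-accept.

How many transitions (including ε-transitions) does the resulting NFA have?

28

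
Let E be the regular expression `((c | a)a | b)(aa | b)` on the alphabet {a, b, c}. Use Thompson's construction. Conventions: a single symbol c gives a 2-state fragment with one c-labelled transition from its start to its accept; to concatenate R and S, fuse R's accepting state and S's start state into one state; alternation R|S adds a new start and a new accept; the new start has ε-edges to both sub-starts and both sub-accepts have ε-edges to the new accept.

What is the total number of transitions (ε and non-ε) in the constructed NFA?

19

By structural recursion:
Each of the 7 symbol leaves contributes 1 transition (1 symbol, 0 ε).
  c | a — 6 transitions (2 symbol, 4 ε)
  (c | a)a — 7 transitions (3 symbol, 4 ε)
  (c | a)a | b — 12 transitions (4 symbol, 8 ε)
  aa — 2 transitions (2 symbol, 0 ε)
  aa | b — 7 transitions (3 symbol, 4 ε)
  ((c | a)a | b)(aa | b) — 19 transitions (7 symbol, 12 ε)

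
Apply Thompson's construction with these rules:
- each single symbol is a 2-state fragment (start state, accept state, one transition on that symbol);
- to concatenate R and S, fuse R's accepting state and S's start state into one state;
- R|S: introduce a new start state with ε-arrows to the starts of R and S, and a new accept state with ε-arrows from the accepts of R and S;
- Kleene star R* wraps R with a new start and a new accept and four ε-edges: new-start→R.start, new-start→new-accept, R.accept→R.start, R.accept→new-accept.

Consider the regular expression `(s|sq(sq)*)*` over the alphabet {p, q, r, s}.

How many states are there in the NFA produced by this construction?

Recursing over subexpressions:
Each of the 5 symbol leaves contributes a 2-state fragment.
  sq : 3 states
  (sq)* : 5 states
  sq(sq)* : 7 states
  s|sq(sq)* : 11 states
  (s|sq(sq)*)* : 13 states

13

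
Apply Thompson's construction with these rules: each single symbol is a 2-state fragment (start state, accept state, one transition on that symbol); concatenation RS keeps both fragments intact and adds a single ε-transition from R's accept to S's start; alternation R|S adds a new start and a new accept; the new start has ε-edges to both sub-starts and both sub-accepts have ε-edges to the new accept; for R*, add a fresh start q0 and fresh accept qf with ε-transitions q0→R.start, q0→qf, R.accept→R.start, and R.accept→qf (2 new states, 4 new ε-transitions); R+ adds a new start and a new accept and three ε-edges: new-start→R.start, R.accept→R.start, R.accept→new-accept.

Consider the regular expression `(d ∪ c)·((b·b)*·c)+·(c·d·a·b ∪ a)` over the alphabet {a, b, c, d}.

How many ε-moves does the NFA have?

22

Per subexpression:
Each of the 10 symbol leaves contributes 0 ε-transitions.
  d ∪ c : 4 ε-transitions
  b·b : 1 ε-transition
  (b·b)* : 5 ε-transitions
  (b·b)*·c : 6 ε-transitions
  ((b·b)*·c)+ : 9 ε-transitions
  c·d·a·b : 3 ε-transitions
  c·d·a·b ∪ a : 7 ε-transitions
  (d ∪ c)·((b·b)*·c)+·(c·d·a·b ∪ a) : 22 ε-transitions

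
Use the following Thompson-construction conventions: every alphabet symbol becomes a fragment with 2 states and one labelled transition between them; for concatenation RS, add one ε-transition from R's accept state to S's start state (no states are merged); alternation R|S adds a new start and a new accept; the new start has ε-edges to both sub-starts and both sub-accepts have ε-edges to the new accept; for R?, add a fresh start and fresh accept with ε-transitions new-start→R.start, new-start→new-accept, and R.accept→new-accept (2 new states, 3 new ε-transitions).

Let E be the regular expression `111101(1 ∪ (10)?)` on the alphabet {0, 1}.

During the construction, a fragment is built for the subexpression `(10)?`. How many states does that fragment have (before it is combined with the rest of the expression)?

Fragment for `(10)?`:
Each of the 2 symbol leaves contributes a 2-state fragment.
  10 : 4 states
  (10)? : 6 states

6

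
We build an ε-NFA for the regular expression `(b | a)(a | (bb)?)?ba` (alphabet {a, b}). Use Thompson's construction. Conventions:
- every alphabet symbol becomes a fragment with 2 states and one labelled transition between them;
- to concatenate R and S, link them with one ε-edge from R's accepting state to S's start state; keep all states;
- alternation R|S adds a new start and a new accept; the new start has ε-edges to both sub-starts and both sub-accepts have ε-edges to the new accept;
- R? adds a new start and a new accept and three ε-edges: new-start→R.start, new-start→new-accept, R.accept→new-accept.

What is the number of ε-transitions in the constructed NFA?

18

By structural recursion:
Each of the 7 symbol leaves contributes 0 ε-transitions.
  b | a : 4 ε-transitions
  bb : 1 ε-transition
  (bb)? : 4 ε-transitions
  a | (bb)? : 8 ε-transitions
  (a | (bb)?)? : 11 ε-transitions
  (b | a)(a | (bb)?)?ba : 18 ε-transitions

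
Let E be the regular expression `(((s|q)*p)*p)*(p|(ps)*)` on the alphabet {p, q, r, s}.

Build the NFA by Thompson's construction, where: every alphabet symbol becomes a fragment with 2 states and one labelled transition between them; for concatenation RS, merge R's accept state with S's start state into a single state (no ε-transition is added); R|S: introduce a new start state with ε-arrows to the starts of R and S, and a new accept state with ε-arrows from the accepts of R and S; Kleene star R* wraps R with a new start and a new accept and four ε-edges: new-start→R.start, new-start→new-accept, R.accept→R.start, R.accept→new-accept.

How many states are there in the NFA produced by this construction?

Bottom-up over the parse tree:
Each of the 7 symbol leaves contributes a 2-state fragment.
  s|q — 6 states
  (s|q)* — 8 states
  (s|q)*p — 9 states
  ((s|q)*p)* — 11 states
  ((s|q)*p)*p — 12 states
  (((s|q)*p)*p)* — 14 states
  ps — 3 states
  (ps)* — 5 states
  p|(ps)* — 9 states
  (((s|q)*p)*p)*(p|(ps)*) — 22 states

22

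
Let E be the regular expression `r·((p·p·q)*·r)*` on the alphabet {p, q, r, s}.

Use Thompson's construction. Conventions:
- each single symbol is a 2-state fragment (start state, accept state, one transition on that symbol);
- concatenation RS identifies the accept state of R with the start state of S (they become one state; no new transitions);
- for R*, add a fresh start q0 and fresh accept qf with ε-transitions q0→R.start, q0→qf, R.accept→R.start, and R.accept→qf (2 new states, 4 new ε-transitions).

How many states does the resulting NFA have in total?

10

Per subexpression:
Each of the 5 symbol leaves contributes a 2-state fragment.
  p·p·q : 4 states
  (p·p·q)* : 6 states
  (p·p·q)*·r : 7 states
  ((p·p·q)*·r)* : 9 states
  r·((p·p·q)*·r)* : 10 states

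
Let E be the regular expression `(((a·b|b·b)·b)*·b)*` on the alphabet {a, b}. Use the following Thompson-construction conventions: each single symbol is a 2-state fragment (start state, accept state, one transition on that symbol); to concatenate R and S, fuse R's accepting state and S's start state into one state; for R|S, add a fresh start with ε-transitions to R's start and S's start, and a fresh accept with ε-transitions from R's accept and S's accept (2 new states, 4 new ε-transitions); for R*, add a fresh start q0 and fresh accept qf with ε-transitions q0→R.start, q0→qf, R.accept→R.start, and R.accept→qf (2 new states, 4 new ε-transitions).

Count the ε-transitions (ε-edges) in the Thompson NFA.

12

Bottom-up over the parse tree:
Each of the 6 symbol leaves contributes 0 ε-transitions.
  a·b — 0 ε-transitions
  b·b — 0 ε-transitions
  a·b|b·b — 4 ε-transitions
  (a·b|b·b)·b — 4 ε-transitions
  ((a·b|b·b)·b)* — 8 ε-transitions
  ((a·b|b·b)·b)*·b — 8 ε-transitions
  (((a·b|b·b)·b)*·b)* — 12 ε-transitions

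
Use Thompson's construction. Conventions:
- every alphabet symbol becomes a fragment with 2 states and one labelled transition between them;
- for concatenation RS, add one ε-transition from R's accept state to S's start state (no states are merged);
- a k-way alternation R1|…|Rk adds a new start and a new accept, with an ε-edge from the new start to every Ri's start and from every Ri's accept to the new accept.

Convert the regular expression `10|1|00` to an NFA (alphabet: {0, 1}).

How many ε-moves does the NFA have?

8

Bottom-up over the parse tree:
Each of the 5 symbol leaves contributes 0 ε-transitions.
  10 → 1 ε-transition
  00 → 1 ε-transition
  10|1|00 → 8 ε-transitions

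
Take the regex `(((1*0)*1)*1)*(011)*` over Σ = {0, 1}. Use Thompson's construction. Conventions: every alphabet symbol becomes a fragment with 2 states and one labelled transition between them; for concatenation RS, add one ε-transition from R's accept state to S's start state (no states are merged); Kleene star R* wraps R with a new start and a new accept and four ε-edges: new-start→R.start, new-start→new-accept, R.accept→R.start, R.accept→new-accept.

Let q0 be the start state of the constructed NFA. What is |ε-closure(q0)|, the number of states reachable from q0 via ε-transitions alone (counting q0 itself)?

Compute the ε-closure size of each fragment's start state recursively; a symbol fragment's start has no outgoing ε-edge, so its closure is just itself (size 1).
  1* : new start has ε-edges to the inner start and to the new accept, so C = 2 + 1 = 3
  1*0 : C = 3 + 1 = 4 (closure spills across the concat boundary because the left factor accepts ε)
  (1*0)* : C = 1 (new start) + 4 (body) + 1 (new accept) = 6
  (1*0)*1 : the left operand accepts ε, so the closure extends into the next operand (via the concat ε-link); C = 6 + 1 = 7
  ((1*0)*1)* : the star's fresh start ε-reaches both the body's start and the fresh accept: C = 2 + 7 = 9
  ((1*0)*1)*1 : the left operand accepts ε, so the closure extends into the next operand (via the concat ε-link); C = 9 + 1 = 10
  (((1*0)*1)*1)* : the star's fresh start ε-reaches both the body's start and the fresh accept: C = 2 + 10 = 12
  011 : same as the first factor's closure: C = 1
  (011)* : the star's fresh start ε-reaches both the body's start and the fresh accept: C = 2 + 1 = 3
  (((1*0)*1)*1)*(011)* : C = 12 + 3 = 15 (closure spills across the concat boundary because the left factor accepts ε)

15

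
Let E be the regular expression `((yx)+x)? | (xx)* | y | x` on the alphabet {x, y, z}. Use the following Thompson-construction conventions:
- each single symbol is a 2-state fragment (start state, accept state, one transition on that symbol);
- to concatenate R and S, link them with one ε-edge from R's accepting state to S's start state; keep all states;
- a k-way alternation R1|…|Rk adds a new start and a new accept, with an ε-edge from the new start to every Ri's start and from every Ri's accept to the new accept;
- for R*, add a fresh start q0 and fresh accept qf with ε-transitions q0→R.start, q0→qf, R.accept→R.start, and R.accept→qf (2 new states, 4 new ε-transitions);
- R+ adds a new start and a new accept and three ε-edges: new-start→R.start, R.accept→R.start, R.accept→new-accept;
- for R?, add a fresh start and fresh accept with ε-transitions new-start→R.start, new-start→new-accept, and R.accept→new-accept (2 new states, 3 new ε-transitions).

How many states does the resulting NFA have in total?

22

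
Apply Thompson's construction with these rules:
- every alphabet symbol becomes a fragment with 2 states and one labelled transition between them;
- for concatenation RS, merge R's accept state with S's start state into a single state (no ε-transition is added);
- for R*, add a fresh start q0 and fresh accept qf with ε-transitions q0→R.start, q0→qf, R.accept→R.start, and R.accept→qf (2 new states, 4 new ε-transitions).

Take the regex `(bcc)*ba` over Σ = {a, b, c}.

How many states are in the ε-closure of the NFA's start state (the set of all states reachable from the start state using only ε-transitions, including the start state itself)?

Work bottom-up. For each fragment F, track |ε-closure(F.start)| and whether F's accept lies in that closure (i.e. whether F accepts ε). A single-symbol fragment has closure size 1 and does not accept ε.
  bcc — same as the first factor's closure: C = 1
  (bcc)* — new start has ε-edges to the inner start and to the new accept, so C = 2 + 1 = 3
  (bcc)*ba — the left operand accepts ε, so the closure extends into the next operand (the shared merged state is already counted); C = 3 + (1−1) = 3

3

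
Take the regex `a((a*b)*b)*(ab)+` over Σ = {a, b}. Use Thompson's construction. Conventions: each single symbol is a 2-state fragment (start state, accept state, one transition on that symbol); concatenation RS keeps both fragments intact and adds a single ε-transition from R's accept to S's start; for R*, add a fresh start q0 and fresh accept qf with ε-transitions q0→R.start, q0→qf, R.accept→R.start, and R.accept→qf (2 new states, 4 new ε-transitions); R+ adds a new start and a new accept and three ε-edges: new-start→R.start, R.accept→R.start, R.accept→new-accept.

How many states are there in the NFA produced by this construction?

20

Recursing over subexpressions:
Each of the 6 symbol leaves contributes a 2-state fragment.
  a* — 4 states
  a*b — 6 states
  (a*b)* — 8 states
  (a*b)*b — 10 states
  ((a*b)*b)* — 12 states
  ab — 4 states
  (ab)+ — 6 states
  a((a*b)*b)*(ab)+ — 20 states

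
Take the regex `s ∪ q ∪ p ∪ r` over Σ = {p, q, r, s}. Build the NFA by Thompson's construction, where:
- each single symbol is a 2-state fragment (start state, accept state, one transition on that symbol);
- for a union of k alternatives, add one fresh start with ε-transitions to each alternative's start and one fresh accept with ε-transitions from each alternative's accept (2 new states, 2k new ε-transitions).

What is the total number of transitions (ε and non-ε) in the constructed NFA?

Bottom-up over the parse tree:
Each of the 4 symbol leaves contributes 1 transition (1 symbol, 0 ε).
  s ∪ q ∪ p ∪ r : 12 transitions (4 symbol, 8 ε)

12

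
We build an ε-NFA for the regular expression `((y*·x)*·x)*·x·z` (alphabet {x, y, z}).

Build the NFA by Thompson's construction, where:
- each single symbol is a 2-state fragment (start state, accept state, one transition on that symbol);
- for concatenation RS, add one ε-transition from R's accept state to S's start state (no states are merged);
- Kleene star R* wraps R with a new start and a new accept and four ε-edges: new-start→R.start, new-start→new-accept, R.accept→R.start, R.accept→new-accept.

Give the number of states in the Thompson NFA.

16

Recursing over subexpressions:
Each of the 5 symbol leaves contributes a 2-state fragment.
  y* : 4 states
  y*·x : 6 states
  (y*·x)* : 8 states
  (y*·x)*·x : 10 states
  ((y*·x)*·x)* : 12 states
  ((y*·x)*·x)*·x·z : 16 states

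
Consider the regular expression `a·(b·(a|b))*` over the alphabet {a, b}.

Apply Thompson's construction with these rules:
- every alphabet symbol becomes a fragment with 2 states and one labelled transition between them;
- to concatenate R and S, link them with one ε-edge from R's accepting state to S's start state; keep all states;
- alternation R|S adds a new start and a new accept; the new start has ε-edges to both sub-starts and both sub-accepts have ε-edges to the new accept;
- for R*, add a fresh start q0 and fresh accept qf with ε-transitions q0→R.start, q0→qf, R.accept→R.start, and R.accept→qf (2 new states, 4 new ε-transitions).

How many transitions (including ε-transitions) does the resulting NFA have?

14

By structural recursion:
Each of the 4 symbol leaves contributes 1 transition (1 symbol, 0 ε).
  a|b : 6 transitions (2 symbol, 4 ε)
  b·(a|b) : 8 transitions (3 symbol, 5 ε)
  (b·(a|b))* : 12 transitions (3 symbol, 9 ε)
  a·(b·(a|b))* : 14 transitions (4 symbol, 10 ε)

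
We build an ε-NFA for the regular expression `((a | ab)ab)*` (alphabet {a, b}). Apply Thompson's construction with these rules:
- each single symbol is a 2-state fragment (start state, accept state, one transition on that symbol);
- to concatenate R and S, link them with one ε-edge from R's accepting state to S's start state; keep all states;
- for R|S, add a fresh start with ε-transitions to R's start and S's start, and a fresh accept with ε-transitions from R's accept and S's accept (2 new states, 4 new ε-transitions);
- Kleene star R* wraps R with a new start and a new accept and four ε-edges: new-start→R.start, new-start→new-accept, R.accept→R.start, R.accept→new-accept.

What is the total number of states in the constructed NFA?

14

Recursing over subexpressions:
Each of the 5 symbol leaves contributes a 2-state fragment.
  ab : 4 states
  a | ab : 8 states
  (a | ab)ab : 12 states
  ((a | ab)ab)* : 14 states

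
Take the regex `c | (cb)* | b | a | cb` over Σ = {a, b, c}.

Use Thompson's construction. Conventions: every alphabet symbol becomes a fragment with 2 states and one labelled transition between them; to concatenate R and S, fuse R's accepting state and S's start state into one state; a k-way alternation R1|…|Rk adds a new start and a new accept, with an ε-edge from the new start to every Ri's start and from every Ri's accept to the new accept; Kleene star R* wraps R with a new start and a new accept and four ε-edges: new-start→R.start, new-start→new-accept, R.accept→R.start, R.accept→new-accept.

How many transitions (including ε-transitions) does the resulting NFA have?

Recursing over subexpressions:
Each of the 7 symbol leaves contributes 1 transition (1 symbol, 0 ε).
  cb = 2 transitions (2 symbol, 0 ε)
  (cb)* = 6 transitions (2 symbol, 4 ε)
  cb = 2 transitions (2 symbol, 0 ε)
  c | (cb)* | b | a | cb = 21 transitions (7 symbol, 14 ε)

21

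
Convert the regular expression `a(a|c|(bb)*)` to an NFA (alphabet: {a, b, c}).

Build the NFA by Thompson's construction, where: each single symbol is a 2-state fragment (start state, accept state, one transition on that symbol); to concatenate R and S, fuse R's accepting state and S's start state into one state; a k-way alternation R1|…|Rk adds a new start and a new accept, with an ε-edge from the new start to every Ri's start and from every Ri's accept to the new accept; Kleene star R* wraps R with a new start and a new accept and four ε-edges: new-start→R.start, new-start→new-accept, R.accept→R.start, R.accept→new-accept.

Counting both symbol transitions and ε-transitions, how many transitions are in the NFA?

15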